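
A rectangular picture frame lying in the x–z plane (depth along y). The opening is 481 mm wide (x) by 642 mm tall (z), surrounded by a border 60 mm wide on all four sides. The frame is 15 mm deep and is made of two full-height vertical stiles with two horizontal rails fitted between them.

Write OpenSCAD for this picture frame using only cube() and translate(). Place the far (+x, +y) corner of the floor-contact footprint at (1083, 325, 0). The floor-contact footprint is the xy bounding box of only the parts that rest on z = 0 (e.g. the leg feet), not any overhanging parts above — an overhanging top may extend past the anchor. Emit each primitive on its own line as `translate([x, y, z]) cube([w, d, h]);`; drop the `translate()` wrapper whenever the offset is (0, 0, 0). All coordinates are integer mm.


translate([482, 310, 0]) cube([60, 15, 762]);
translate([1023, 310, 0]) cube([60, 15, 762]);
translate([542, 310, 0]) cube([481, 15, 60]);
translate([542, 310, 702]) cube([481, 15, 60]);


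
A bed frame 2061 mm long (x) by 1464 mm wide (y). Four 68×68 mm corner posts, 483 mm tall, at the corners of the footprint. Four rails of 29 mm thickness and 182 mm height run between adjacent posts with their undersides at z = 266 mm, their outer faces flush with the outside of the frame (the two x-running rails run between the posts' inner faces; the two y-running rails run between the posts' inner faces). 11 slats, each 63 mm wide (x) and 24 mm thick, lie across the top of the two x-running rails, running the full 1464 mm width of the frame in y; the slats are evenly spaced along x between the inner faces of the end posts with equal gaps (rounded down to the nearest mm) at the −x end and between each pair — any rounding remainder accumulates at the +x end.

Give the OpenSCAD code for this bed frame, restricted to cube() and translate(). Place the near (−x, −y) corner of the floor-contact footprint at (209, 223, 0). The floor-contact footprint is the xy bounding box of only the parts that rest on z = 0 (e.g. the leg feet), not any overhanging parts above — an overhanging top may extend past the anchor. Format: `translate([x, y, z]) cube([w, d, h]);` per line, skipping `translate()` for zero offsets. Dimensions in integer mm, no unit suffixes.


translate([209, 223, 0]) cube([68, 68, 483]);
translate([209, 1619, 0]) cube([68, 68, 483]);
translate([2202, 223, 0]) cube([68, 68, 483]);
translate([2202, 1619, 0]) cube([68, 68, 483]);
translate([277, 223, 266]) cube([1925, 29, 182]);
translate([277, 1658, 266]) cube([1925, 29, 182]);
translate([209, 291, 266]) cube([29, 1328, 182]);
translate([2241, 291, 266]) cube([29, 1328, 182]);
translate([379, 223, 448]) cube([63, 1464, 24]);
translate([544, 223, 448]) cube([63, 1464, 24]);
translate([709, 223, 448]) cube([63, 1464, 24]);
translate([874, 223, 448]) cube([63, 1464, 24]);
translate([1039, 223, 448]) cube([63, 1464, 24]);
translate([1204, 223, 448]) cube([63, 1464, 24]);
translate([1369, 223, 448]) cube([63, 1464, 24]);
translate([1534, 223, 448]) cube([63, 1464, 24]);
translate([1699, 223, 448]) cube([63, 1464, 24]);
translate([1864, 223, 448]) cube([63, 1464, 24]);
translate([2029, 223, 448]) cube([63, 1464, 24]);


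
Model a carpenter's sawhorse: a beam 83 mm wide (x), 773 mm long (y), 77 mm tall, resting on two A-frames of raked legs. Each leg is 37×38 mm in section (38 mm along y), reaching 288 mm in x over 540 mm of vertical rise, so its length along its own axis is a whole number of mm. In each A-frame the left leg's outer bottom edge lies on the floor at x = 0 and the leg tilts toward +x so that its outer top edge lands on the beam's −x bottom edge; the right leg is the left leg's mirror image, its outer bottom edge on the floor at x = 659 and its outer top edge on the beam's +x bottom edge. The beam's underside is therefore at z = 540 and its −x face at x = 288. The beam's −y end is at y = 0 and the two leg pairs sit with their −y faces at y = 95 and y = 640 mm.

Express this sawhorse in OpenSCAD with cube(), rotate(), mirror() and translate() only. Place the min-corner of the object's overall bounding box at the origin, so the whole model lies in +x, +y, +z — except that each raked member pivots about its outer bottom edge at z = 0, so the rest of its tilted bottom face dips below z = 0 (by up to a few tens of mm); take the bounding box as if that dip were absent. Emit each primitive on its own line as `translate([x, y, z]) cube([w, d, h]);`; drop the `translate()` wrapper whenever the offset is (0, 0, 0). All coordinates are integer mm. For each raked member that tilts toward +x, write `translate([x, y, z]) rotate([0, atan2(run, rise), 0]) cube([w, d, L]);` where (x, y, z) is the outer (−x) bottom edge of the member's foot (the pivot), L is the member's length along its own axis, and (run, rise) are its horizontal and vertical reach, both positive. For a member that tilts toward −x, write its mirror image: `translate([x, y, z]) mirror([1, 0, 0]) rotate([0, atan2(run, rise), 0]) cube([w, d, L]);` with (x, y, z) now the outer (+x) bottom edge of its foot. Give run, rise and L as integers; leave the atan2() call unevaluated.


translate([288, 0, 540]) cube([83, 773, 77]);
translate([0, 95, 0]) rotate([0, atan2(288, 540), 0]) cube([37, 38, 612]);
translate([659, 95, 0]) mirror([1, 0, 0]) rotate([0, atan2(288, 540), 0]) cube([37, 38, 612]);
translate([0, 640, 0]) rotate([0, atan2(288, 540), 0]) cube([37, 38, 612]);
translate([659, 640, 0]) mirror([1, 0, 0]) rotate([0, atan2(288, 540), 0]) cube([37, 38, 612]);


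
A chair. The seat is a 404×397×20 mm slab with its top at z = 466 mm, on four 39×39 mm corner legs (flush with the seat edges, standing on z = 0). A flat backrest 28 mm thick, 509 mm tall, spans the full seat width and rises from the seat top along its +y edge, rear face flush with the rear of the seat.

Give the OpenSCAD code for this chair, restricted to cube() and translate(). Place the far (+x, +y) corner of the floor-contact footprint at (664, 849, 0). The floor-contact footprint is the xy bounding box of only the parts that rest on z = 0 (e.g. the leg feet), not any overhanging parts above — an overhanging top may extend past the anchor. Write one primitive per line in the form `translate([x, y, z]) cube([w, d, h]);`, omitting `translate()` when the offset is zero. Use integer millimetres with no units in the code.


// leg_h = 466 - 20 = 446
translate([260, 452, 446]) cube([404, 397, 20]);
translate([260, 452, 0]) cube([39, 39, 446]);
translate([625, 452, 0]) cube([39, 39, 446]);
translate([260, 810, 0]) cube([39, 39, 446]);
translate([625, 810, 0]) cube([39, 39, 446]);
translate([260, 821, 466]) cube([404, 28, 509]);


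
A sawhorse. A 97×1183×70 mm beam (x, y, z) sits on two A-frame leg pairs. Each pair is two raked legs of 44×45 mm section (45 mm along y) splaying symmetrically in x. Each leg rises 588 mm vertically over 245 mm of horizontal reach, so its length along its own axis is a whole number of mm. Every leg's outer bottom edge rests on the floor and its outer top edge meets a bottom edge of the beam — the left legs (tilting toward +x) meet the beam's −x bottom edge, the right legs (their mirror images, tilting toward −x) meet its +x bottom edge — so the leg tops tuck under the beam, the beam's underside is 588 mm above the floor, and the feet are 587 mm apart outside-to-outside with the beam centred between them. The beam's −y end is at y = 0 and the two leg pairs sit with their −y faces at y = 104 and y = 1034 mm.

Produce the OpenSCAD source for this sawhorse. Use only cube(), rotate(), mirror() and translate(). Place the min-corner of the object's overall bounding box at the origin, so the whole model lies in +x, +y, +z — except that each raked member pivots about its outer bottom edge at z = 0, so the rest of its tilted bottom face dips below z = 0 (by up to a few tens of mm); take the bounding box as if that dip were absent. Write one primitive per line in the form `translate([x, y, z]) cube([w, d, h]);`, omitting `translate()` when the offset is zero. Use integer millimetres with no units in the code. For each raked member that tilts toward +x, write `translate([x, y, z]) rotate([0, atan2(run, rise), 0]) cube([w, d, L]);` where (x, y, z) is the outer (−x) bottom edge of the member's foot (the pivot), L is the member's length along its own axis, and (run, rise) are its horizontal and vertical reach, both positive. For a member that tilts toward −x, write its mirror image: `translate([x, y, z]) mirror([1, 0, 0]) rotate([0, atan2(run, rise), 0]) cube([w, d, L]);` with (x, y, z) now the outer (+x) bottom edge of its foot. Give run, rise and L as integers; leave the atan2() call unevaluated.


translate([245, 0, 588]) cube([97, 1183, 70]);
translate([0, 104, 0]) rotate([0, atan2(245, 588), 0]) cube([44, 45, 637]);
translate([587, 104, 0]) mirror([1, 0, 0]) rotate([0, atan2(245, 588), 0]) cube([44, 45, 637]);
translate([0, 1034, 0]) rotate([0, atan2(245, 588), 0]) cube([44, 45, 637]);
translate([587, 1034, 0]) mirror([1, 0, 0]) rotate([0, atan2(245, 588), 0]) cube([44, 45, 637]);


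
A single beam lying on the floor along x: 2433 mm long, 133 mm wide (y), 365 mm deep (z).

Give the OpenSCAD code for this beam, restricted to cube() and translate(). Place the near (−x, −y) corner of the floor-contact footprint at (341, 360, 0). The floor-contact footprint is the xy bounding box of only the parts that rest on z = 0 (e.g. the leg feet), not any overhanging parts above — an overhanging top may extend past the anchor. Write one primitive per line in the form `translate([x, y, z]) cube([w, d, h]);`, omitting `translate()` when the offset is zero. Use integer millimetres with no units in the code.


translate([341, 360, 0]) cube([2433, 133, 365]);


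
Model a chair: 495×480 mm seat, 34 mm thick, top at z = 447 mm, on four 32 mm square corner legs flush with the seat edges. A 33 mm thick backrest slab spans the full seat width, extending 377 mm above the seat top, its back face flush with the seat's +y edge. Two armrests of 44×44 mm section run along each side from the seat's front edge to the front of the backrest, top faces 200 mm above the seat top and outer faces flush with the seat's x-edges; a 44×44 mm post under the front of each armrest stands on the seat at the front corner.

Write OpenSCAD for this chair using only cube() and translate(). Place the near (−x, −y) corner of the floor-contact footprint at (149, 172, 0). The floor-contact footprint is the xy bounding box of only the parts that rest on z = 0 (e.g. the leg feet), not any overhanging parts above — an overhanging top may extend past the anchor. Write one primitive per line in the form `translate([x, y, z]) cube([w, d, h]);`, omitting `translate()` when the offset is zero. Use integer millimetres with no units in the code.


// leg_h = 447 - 34 = 413
// arm post h = 200 - 44 = 156
translate([149, 172, 413]) cube([495, 480, 34]);
translate([149, 172, 0]) cube([32, 32, 413]);
translate([612, 172, 0]) cube([32, 32, 413]);
translate([149, 620, 0]) cube([32, 32, 413]);
translate([612, 620, 0]) cube([32, 32, 413]);
translate([149, 619, 447]) cube([495, 33, 377]);
translate([149, 172, 603]) cube([44, 447, 44]);
translate([600, 172, 603]) cube([44, 447, 44]);
translate([149, 172, 447]) cube([44, 44, 156]);
translate([600, 172, 447]) cube([44, 44, 156]);


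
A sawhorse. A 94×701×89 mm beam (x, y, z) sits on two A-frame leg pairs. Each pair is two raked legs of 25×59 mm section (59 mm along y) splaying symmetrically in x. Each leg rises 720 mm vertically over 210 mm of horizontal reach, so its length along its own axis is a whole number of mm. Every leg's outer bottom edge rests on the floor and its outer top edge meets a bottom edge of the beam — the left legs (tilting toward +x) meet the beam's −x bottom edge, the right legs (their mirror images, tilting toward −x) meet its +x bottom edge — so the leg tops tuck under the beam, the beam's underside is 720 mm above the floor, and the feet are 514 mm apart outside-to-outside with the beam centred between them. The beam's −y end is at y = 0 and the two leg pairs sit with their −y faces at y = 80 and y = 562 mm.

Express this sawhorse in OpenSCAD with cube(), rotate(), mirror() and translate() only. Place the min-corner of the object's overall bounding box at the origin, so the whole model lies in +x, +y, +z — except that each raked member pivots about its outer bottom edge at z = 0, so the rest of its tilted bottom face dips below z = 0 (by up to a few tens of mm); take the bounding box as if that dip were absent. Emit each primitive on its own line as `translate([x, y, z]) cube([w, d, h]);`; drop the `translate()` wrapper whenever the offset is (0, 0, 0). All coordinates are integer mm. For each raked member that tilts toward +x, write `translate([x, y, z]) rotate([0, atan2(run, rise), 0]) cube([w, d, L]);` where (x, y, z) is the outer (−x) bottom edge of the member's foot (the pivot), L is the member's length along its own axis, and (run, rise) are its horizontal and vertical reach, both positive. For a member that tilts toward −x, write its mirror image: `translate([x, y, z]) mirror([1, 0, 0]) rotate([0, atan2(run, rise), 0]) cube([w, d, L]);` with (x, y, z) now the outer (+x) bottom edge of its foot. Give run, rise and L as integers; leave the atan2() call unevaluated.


translate([210, 0, 720]) cube([94, 701, 89]);
translate([0, 80, 0]) rotate([0, atan2(210, 720), 0]) cube([25, 59, 750]);
translate([514, 80, 0]) mirror([1, 0, 0]) rotate([0, atan2(210, 720), 0]) cube([25, 59, 750]);
translate([0, 562, 0]) rotate([0, atan2(210, 720), 0]) cube([25, 59, 750]);
translate([514, 562, 0]) mirror([1, 0, 0]) rotate([0, atan2(210, 720), 0]) cube([25, 59, 750]);


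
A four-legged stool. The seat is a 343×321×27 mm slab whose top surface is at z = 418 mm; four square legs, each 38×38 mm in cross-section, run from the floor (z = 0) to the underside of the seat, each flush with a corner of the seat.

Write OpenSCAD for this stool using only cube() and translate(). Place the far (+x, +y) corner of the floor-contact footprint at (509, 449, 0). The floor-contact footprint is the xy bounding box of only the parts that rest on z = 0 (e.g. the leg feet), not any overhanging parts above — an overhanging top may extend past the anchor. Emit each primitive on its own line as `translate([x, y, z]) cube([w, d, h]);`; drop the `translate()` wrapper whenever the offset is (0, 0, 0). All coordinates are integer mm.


translate([166, 128, 391]) cube([343, 321, 27]);
translate([166, 128, 0]) cube([38, 38, 391]);
translate([471, 128, 0]) cube([38, 38, 391]);
translate([166, 411, 0]) cube([38, 38, 391]);
translate([471, 411, 0]) cube([38, 38, 391]);


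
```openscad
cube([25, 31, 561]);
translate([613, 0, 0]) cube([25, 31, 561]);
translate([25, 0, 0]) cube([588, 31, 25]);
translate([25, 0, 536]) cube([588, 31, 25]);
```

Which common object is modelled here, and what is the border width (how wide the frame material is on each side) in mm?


A picture frame. The border width is 25 mm.

Four thin pieces enclosing a rectangular opening — a picture frame. The two full-height stiles are 561 mm tall; the top rail sits at z = 536 and is 25 mm tall, so the border above the opening is 561 − 536 = 25 mm, matching the stile x-width.


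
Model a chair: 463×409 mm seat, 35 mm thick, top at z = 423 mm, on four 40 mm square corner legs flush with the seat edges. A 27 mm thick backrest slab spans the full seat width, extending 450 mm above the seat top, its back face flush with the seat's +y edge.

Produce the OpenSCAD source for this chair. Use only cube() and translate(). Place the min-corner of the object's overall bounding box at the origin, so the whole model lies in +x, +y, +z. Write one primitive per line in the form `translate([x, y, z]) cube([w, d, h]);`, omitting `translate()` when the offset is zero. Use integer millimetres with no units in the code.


translate([0, 0, 388]) cube([463, 409, 35]);
cube([40, 40, 388]);
translate([423, 0, 0]) cube([40, 40, 388]);
translate([0, 369, 0]) cube([40, 40, 388]);
translate([423, 369, 0]) cube([40, 40, 388]);
translate([0, 382, 423]) cube([463, 27, 450]);


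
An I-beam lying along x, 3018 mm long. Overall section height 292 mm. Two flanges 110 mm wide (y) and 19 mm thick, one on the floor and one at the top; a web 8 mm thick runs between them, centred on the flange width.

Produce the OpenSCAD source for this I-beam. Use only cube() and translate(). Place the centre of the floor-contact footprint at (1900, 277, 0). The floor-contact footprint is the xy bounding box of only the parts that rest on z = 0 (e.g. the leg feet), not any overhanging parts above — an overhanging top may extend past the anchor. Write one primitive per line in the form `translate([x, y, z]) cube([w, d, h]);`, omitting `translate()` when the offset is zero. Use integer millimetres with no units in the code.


translate([391, 222, 0]) cube([3018, 110, 19]);
translate([391, 273, 19]) cube([3018, 8, 254]);
translate([391, 222, 273]) cube([3018, 110, 19]);


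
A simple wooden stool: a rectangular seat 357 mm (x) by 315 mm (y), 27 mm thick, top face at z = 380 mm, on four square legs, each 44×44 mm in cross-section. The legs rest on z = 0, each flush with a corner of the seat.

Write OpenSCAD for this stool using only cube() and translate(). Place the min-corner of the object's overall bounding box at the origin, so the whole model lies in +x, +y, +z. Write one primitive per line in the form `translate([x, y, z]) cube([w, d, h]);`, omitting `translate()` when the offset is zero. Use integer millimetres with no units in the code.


translate([0, 0, 353]) cube([357, 315, 27]);
cube([44, 44, 353]);
translate([313, 0, 0]) cube([44, 44, 353]);
translate([0, 271, 0]) cube([44, 44, 353]);
translate([313, 271, 0]) cube([44, 44, 353]);


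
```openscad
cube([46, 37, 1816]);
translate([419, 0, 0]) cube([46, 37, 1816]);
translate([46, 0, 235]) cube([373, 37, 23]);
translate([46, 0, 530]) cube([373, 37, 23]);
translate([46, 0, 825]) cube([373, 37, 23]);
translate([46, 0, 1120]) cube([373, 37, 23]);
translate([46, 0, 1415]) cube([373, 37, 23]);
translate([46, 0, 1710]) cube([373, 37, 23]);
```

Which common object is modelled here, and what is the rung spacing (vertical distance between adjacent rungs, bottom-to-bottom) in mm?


A ladder. The rung spacing is 295 mm.

Two tall 46×37 posts with 6 short bars between them — a ladder. Adjacent rungs sit at z = 235 and z = 530, so the spacing is 530 − 235 = 295 mm.


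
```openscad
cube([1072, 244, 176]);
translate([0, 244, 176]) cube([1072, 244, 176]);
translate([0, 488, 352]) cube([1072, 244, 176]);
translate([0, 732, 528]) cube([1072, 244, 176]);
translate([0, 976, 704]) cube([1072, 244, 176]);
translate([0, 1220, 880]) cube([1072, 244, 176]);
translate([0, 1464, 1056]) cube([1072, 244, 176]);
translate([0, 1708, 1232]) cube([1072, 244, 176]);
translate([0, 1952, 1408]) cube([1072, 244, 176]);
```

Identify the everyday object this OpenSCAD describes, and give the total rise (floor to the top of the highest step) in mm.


A staircase. The total rise is 1584 mm.

9 identical blocks, each offset up and back from the previous — a staircase. Each step is 176 mm tall and there are 9 of them, so the total rise is 9 × 176 = 1584 mm.


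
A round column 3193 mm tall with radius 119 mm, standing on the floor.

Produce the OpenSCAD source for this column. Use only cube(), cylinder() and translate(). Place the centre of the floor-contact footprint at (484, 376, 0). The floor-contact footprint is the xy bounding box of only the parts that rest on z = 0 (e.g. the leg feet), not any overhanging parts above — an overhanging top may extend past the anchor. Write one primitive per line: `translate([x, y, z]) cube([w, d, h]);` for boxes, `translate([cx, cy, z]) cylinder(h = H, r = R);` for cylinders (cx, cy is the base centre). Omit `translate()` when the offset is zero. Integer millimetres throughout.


translate([484, 376, 0]) cylinder(h = 3193, r = 119);


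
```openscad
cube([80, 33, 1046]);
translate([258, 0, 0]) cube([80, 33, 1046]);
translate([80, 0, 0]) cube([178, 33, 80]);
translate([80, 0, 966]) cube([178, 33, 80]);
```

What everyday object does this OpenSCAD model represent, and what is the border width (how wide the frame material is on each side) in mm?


A picture frame. The border width is 80 mm.

Four thin pieces enclosing a rectangular opening — a picture frame. The two full-height stiles are 1046 mm tall; the top rail sits at z = 966 and is 80 mm tall, so the border above the opening is 1046 − 966 = 80 mm, matching the stile x-width.


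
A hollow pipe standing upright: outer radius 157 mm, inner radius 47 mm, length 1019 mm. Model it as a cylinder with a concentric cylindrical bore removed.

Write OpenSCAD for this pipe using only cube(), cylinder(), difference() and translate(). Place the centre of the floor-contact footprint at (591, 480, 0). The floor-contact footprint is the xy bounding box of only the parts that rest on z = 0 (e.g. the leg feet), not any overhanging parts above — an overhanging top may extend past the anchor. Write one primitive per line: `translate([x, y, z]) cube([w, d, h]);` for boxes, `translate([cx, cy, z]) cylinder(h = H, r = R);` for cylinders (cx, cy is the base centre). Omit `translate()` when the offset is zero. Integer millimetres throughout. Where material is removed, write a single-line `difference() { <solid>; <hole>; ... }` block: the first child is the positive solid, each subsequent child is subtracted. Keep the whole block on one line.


difference() { translate([591, 480, 0]) cylinder(h = 1019, r = 157); translate([591, 480, 0]) cylinder(h = 1019, r = 47); }


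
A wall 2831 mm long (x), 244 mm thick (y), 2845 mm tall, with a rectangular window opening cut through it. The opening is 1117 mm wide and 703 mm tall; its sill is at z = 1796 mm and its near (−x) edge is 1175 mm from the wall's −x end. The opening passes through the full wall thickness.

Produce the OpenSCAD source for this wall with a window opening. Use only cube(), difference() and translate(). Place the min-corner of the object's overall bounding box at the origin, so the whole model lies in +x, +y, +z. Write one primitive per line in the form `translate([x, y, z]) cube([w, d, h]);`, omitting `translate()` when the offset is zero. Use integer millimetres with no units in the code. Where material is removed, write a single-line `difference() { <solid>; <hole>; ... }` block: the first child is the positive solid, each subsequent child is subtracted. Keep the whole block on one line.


difference() { cube([2831, 244, 2845]); translate([1175, 0, 1796]) cube([1117, 244, 703]); }


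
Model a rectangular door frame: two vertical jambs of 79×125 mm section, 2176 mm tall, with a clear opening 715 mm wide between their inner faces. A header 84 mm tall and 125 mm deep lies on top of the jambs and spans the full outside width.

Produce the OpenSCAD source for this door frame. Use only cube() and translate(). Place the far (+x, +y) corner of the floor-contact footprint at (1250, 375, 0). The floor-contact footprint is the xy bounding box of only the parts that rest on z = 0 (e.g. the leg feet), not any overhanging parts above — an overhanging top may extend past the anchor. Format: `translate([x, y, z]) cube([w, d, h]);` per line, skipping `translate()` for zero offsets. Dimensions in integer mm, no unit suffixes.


translate([377, 250, 0]) cube([79, 125, 2176]);
translate([1171, 250, 0]) cube([79, 125, 2176]);
translate([377, 250, 2176]) cube([873, 125, 84]);


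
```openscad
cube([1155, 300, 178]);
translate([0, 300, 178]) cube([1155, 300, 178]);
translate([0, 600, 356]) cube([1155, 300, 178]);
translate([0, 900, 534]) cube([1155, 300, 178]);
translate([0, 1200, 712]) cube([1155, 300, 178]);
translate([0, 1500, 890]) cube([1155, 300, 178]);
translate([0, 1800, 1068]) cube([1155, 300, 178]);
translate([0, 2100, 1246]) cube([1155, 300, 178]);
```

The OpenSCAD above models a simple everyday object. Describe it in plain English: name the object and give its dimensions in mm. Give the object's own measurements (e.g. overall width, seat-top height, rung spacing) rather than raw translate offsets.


A straight staircase of 8 solid steps. Each step is 1155 mm wide (x), 300 mm deep (y, the going) and 178 mm tall (the rise). The first step rests on the floor; each subsequent step sits one going further in +y and one rise higher in +z, directly behind and above the previous step with no overlap.


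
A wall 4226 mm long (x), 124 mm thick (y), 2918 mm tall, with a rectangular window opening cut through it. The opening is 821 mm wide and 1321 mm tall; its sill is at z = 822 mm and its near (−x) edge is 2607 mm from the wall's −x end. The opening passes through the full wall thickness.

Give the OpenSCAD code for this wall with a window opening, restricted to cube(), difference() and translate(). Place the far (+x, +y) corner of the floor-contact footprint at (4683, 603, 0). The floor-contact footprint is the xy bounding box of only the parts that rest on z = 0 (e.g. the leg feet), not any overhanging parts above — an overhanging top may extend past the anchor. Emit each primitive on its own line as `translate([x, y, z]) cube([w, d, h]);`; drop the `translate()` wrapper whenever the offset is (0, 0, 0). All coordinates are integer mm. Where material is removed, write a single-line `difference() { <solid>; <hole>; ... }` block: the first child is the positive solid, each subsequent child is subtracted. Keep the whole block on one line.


difference() { translate([457, 479, 0]) cube([4226, 124, 2918]); translate([3064, 479, 822]) cube([821, 124, 1321]); }


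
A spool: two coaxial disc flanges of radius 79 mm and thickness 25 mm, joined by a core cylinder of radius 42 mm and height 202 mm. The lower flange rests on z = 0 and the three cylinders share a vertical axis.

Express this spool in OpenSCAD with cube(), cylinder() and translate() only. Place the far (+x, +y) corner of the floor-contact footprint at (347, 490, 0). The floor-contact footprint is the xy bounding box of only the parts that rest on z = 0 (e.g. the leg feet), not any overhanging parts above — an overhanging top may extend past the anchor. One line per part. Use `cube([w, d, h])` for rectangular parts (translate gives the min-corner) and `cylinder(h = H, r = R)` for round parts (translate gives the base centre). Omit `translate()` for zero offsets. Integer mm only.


translate([268, 411, 0]) cylinder(h = 25, r = 79);
translate([268, 411, 25]) cylinder(h = 202, r = 42);
translate([268, 411, 227]) cylinder(h = 25, r = 79);


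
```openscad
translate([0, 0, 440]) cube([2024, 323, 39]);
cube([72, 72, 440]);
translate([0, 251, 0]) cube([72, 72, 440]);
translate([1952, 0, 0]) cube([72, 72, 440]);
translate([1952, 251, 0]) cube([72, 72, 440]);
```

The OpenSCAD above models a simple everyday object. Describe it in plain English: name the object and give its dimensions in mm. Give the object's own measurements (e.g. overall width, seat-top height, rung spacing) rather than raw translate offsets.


A long wooden bench with a 2024 mm (x) × 323 mm (y) seat, 39 mm thick, its top surface 479 mm above the floor. Four 72 mm square legs at the seat corners, flush with the edges, run from z = 0 to the seat underside.


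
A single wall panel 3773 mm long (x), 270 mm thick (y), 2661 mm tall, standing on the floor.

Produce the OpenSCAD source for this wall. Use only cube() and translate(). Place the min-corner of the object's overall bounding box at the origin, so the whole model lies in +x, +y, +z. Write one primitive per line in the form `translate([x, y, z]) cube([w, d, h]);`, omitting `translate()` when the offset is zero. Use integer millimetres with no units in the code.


cube([3773, 270, 2661]);


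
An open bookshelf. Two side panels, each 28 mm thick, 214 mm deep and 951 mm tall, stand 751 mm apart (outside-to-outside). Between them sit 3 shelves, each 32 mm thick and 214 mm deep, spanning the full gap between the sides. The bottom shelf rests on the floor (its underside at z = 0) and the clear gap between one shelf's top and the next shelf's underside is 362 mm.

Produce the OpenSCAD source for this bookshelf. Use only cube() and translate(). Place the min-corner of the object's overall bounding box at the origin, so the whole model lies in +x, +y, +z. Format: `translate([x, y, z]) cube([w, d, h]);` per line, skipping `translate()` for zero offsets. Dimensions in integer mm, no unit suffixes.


cube([28, 214, 951]);
translate([723, 0, 0]) cube([28, 214, 951]);
translate([28, 0, 0]) cube([695, 214, 32]);
translate([28, 0, 394]) cube([695, 214, 32]);
translate([28, 0, 788]) cube([695, 214, 32]);


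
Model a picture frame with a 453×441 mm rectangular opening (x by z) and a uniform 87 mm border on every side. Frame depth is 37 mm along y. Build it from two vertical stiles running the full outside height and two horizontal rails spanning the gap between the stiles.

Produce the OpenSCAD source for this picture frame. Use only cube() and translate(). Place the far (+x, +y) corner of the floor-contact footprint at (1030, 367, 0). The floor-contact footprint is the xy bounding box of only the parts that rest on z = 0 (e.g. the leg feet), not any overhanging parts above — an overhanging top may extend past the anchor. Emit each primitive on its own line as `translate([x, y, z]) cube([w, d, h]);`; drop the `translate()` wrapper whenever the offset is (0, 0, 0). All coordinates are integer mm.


translate([403, 330, 0]) cube([87, 37, 615]);
translate([943, 330, 0]) cube([87, 37, 615]);
translate([490, 330, 0]) cube([453, 37, 87]);
translate([490, 330, 528]) cube([453, 37, 87]);


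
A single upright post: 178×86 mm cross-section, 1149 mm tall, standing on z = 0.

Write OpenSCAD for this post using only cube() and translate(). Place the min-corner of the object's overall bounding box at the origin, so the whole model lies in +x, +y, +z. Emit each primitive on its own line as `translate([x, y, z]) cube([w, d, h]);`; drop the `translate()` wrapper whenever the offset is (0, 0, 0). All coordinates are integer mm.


cube([178, 86, 1149]);


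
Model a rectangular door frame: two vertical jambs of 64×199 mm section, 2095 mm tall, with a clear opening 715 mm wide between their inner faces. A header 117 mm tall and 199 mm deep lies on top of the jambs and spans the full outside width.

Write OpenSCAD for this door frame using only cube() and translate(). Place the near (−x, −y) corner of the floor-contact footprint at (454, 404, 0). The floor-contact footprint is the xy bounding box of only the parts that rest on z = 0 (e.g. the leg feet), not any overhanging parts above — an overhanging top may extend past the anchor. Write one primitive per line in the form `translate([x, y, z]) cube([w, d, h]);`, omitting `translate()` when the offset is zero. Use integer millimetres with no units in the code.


translate([454, 404, 0]) cube([64, 199, 2095]);
translate([1233, 404, 0]) cube([64, 199, 2095]);
translate([454, 404, 2095]) cube([843, 199, 117]);


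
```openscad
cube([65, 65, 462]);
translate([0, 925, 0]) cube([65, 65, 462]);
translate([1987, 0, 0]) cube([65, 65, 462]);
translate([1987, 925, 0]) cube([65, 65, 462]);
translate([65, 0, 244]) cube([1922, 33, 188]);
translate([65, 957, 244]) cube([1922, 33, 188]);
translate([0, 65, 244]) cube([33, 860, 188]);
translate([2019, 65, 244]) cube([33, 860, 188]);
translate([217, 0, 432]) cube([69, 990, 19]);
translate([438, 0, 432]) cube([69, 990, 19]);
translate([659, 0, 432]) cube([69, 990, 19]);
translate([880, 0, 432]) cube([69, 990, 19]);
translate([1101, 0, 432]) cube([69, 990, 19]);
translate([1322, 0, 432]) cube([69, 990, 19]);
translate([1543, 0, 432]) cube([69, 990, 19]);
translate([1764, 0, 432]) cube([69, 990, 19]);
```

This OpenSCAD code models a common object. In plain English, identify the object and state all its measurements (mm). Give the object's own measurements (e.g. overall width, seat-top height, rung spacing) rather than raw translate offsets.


A bed frame 2052 mm long (x) by 990 mm wide (y). Four 65×65 mm corner posts, 462 mm tall, at the corners of the footprint. Four rails of 33 mm thickness and 188 mm height run between adjacent posts with their undersides at z = 244 mm, their outer faces flush with the outside of the frame (the two x-running rails run between the posts' inner faces; the two y-running rails run between the posts' inner faces). 8 slats, each 69 mm wide (x) and 19 mm thick, lie across the top of the two x-running rails, running the full 990 mm width of the frame in y; along x they sit between the end posts with a 152 mm gap after the −x posts and between neighbouring slats, leaving 154 mm before the +x posts.


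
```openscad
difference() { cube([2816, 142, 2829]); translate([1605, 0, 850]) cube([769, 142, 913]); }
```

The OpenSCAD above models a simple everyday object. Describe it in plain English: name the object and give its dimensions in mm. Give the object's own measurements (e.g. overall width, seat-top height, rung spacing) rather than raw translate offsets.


A wall 2816 mm long (x), 142 mm thick (y), 2829 mm tall, with a rectangular window opening cut through it. The opening is 769 mm wide and 913 mm tall; its sill is at z = 850 mm and its near (−x) edge is 1605 mm from the wall's −x end. The opening passes through the full wall thickness.


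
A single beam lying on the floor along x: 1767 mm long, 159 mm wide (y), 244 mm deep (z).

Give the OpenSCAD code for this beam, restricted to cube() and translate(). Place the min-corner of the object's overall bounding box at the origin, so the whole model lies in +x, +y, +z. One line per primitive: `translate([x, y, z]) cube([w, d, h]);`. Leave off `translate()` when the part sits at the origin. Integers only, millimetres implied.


cube([1767, 159, 244]);


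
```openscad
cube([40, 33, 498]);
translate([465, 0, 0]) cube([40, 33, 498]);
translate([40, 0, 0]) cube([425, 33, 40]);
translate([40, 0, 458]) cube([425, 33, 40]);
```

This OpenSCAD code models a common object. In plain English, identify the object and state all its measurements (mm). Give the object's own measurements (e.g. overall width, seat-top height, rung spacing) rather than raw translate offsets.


A rectangular picture frame lying in the x–z plane (depth along y). The opening is 425 mm wide (x) by 418 mm tall (z), surrounded by a border 40 mm wide on all four sides. The frame is 33 mm deep and is made of two full-height vertical stiles with two horizontal rails fitted between them.


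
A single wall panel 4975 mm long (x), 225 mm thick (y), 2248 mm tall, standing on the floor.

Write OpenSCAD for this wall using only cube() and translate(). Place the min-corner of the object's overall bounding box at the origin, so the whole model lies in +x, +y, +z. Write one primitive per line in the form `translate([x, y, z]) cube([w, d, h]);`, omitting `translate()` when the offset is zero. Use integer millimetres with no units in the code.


cube([4975, 225, 2248]);


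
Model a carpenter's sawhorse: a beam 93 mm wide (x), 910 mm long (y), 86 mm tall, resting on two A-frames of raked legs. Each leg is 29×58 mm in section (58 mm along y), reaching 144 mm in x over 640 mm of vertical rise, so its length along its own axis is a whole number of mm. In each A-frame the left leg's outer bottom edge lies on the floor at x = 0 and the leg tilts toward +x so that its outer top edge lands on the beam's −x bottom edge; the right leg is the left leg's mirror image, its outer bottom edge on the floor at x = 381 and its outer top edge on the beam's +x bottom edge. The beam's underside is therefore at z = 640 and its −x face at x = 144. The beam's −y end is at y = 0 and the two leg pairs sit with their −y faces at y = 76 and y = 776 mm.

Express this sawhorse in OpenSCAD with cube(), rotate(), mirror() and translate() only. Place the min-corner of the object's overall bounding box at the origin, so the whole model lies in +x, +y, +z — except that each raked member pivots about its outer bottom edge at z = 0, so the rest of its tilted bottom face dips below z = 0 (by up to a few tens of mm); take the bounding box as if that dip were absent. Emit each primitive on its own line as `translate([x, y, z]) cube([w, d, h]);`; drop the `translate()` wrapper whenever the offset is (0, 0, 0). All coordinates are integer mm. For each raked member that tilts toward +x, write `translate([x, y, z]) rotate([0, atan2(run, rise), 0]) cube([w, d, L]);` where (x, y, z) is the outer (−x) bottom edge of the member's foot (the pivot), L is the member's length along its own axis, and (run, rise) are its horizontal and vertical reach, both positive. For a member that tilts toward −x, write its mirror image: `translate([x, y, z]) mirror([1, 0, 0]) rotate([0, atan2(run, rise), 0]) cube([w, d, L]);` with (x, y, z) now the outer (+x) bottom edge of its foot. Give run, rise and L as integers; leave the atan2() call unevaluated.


// leg length = √(144² + 640²) = 656
// right-leg outer foot x = 2·144 + 93 = 381
// beam min-corner = (144, 0, 640)
translate([144, 0, 640]) cube([93, 910, 86]);
translate([0, 76, 0]) rotate([0, atan2(144, 640), 0]) cube([29, 58, 656]);
translate([381, 76, 0]) mirror([1, 0, 0]) rotate([0, atan2(144, 640), 0]) cube([29, 58, 656]);
translate([0, 776, 0]) rotate([0, atan2(144, 640), 0]) cube([29, 58, 656]);
translate([381, 776, 0]) mirror([1, 0, 0]) rotate([0, atan2(144, 640), 0]) cube([29, 58, 656]);


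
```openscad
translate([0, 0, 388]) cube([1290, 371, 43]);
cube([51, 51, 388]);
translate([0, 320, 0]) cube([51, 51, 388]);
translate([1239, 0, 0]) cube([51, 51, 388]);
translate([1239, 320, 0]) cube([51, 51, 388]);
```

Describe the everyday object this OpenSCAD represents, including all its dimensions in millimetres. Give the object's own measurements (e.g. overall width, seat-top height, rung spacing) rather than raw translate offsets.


A bench: a 1290×371 mm seat slab, 43 mm thick, top at z = 431 mm, on four 51×51 mm square legs flush with the seat corners and standing on z = 0.


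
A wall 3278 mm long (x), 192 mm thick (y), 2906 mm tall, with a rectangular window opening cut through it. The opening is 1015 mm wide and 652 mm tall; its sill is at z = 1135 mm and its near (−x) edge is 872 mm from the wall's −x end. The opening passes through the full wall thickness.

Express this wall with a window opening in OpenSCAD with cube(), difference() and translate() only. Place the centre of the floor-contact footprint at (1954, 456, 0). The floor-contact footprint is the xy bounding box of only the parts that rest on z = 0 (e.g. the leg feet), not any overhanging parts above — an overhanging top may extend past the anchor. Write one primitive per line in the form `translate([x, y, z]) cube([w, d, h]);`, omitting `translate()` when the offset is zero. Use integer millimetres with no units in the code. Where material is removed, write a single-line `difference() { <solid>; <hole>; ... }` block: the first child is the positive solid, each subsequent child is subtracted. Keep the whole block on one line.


difference() { translate([315, 360, 0]) cube([3278, 192, 2906]); translate([1187, 360, 1135]) cube([1015, 192, 652]); }


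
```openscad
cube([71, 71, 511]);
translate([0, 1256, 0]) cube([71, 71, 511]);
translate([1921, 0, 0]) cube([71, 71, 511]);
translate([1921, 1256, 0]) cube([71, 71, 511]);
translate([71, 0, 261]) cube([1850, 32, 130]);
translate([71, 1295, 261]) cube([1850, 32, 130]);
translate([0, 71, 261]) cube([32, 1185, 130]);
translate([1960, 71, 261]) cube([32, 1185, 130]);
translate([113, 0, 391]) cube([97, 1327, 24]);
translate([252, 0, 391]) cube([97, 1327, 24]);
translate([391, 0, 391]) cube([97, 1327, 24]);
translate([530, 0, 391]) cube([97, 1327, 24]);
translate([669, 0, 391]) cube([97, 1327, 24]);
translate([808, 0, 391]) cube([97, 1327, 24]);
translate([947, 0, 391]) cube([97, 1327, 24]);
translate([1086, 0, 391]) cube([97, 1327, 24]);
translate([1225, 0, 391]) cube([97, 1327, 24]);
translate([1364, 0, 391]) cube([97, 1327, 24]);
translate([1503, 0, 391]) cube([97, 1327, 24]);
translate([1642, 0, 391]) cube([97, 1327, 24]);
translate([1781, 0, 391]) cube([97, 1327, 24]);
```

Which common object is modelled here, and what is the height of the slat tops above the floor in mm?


A bed frame. The slat-top height is 415 mm.

Four posts, four rails, and a row of slats — a bed frame. Slats sit on the rails at z = 261 + 130 = 391; with slat thickness 24, the top is 415 mm.
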